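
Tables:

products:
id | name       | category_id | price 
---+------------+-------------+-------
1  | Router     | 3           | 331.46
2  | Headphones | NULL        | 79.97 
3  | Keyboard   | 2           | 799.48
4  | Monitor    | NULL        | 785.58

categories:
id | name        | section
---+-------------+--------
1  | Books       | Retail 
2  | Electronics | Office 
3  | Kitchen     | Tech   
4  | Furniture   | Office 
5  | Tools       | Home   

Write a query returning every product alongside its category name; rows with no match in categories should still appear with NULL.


LEFT JOIN keeps every row from products (the left table); where category_id has no match in categories, the category columns become NULL. Walk through each product:
  - product 1 (Router): category_id=3 -> matches Kitchen
  - product 2 (Headphones): category_id=NULL, no match -> kept with NULL
  - product 3 (Keyboard): category_id=2 -> matches Electronics
  - product 4 (Monitor): category_id=NULL, no match -> kept with NULL
All 4 rows appear; 2 have NULL category.

SQL:
SELECT a.name, b.name AS category
FROM products a
LEFT JOIN categories b ON a.category_id = b.id

Result:
name       | category   
-----------+------------
Router     | Kitchen    
Headphones | NULL       
Keyboard   | Electronics
Monitor    | NULL       


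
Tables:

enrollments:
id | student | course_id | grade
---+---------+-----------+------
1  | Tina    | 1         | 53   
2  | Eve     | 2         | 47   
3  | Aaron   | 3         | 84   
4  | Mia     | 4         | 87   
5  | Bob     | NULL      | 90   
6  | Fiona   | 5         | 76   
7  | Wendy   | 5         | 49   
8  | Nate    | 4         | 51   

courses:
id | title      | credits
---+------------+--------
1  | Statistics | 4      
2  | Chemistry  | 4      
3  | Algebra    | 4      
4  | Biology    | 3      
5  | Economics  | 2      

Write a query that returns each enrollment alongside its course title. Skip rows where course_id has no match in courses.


INNER JOIN keeps only enrollments rows whose course_id matches an id in courses. Walk through each enrollment:
  - enrollment 1 (Tina): course_id=1 -> matches Statistics
  - enrollment 2 (Eve): course_id=2 -> matches Chemistry
  - enrollment 3 (Aaron): course_id=3 -> matches Algebra
  - enrollment 4 (Mia): course_id=4 -> matches Biology
  - enrollment 5 (Bob): course_id=NULL, no match -> dropped
  - enrollment 6 (Fiona): course_id=5 -> matches Economics
  - enrollment 7 (Wendy): course_id=5 -> matches Economics
  - enrollment 8 (Nate): course_id=4 -> matches Biology
So 1 of 8 rows is dropped.

SQL:
SELECT a.student, b.title AS course
FROM enrollments a
INNER JOIN courses b ON a.course_id = b.id

Result:
student | course    
--------+-----------
Tina    | Statistics
Eve     | Chemistry 
Aaron   | Algebra   
Mia     | Biology   
Fiona   | Economics 
Wendy   | Economics 
Nate    | Biology   


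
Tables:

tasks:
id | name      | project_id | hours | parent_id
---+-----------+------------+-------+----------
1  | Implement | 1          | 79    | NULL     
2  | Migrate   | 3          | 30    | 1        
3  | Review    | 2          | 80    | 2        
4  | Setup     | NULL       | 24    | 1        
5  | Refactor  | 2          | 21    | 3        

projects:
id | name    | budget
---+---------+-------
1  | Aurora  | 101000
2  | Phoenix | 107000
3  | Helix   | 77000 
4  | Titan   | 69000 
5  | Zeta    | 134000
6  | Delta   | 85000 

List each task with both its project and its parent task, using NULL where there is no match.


Two LEFT JOINs from the same base table tasks: one to projects via project_id, one to tasks itself via parent_id. Both are LEFT so every task is preserved.
Match against projects:
  - task 1 (Implement): project_id=1 -> matches Aurora
  - task 2 (Migrate): project_id=3 -> matches Helix
  - task 3 (Review): project_id=2 -> matches Phoenix
  - task 4 (Setup): project_id=NULL, no match -> kept with NULL
  - task 5 (Refactor): project_id=2 -> matches Phoenix
Match against tasks (self):
  - task 1 (Implement): parent_id=NULL -> NULL
  - task 2 (Migrate): parent_id=1 -> Implement
  - task 3 (Review): parent_id=2 -> Migrate
  - task 4 (Setup): parent_id=1 -> Implement
  - task 5 (Refactor): parent_id=3 -> Review

SQL:
SELECT a.name, b.name AS project, c.name AS parent
FROM tasks a
LEFT JOIN projects b ON a.project_id = b.id
LEFT JOIN tasks c ON a.parent_id = c.id

Result:
name      | project | parent   
----------+---------+----------
Implement | Aurora  | NULL     
Migrate   | Helix   | Implement
Review    | Phoenix | Migrate  
Setup     | NULL    | Implement
Refactor  | Phoenix | Review   


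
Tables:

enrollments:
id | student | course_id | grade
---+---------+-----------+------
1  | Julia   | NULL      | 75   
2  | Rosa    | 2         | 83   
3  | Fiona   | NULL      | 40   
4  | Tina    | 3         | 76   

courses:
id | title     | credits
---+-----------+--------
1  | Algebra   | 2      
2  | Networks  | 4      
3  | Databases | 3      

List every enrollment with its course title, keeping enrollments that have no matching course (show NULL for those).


LEFT JOIN keeps every row from enrollments (the left table); where course_id has no match in courses, the course columns become NULL. Walk through each enrollment:
  - enrollment 1 (Julia): course_id=NULL, no match -> kept with NULL
  - enrollment 2 (Rosa): course_id=2 -> matches Networks
  - enrollment 3 (Fiona): course_id=NULL, no match -> kept with NULL
  - enrollment 4 (Tina): course_id=3 -> matches Databases
All 4 rows appear; 2 have NULL course.

SQL:
SELECT a.student, b.title AS course
FROM enrollments a
LEFT JOIN courses b ON a.course_id = b.id

Result:
student | course   
--------+----------
Julia   | NULL     
Rosa    | Networks 
Fiona   | NULL     
Tina    | Databases


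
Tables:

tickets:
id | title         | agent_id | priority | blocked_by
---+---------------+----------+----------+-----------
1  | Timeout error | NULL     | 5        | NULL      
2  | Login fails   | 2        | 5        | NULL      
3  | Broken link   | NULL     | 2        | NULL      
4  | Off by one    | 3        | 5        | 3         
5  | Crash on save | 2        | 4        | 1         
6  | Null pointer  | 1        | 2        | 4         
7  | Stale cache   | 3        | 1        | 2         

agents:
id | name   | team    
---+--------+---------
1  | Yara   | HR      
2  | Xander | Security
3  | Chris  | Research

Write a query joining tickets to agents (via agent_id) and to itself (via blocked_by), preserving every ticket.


Two LEFT JOINs from the same base table tickets: one to agents via agent_id, one to tickets itself via blocked_by. Both are LEFT so every ticket is preserved.
Match against agents:
  - ticket 1 (Timeout error): agent_id=NULL, no match -> kept with NULL
  - ticket 2 (Login fails): agent_id=2 -> matches Xander
  - ticket 3 (Broken link): agent_id=NULL, no match -> kept with NULL
  - ticket 4 (Off by one): agent_id=3 -> matches Chris
  - ticket 5 (Crash on save): agent_id=2 -> matches Xander
  - ticket 6 (Null pointer): agent_id=1 -> matches Yara
  - ticket 7 (Stale cache): agent_id=3 -> matches Chris
Match against tickets (self):
  - ticket 1 (Timeout error): blocked_by=NULL -> NULL
  - ticket 2 (Login fails): blocked_by=NULL -> NULL
  - ticket 3 (Broken link): blocked_by=NULL -> NULL
  - ticket 4 (Off by one): blocked_by=3 -> Broken link
  - ticket 5 (Crash on save): blocked_by=1 -> Timeout error
  - ticket 6 (Null pointer): blocked_by=4 -> Off by one
  - ticket 7 (Stale cache): blocked_by=2 -> Login fails

SQL:
SELECT a.title, b.name AS agent, c.title AS blocked_by
FROM tickets a
LEFT JOIN agents b ON a.agent_id = b.id
LEFT JOIN tickets c ON a.blocked_by = c.id

Result:
title         | agent  | blocked_by   
--------------+--------+--------------
Timeout error | NULL   | NULL         
Login fails   | Xander | NULL         
Broken link   | NULL   | NULL         
Off by one    | Chris  | Broken link  
Crash on save | Xander | Timeout error
Null pointer  | Yara   | Off by one   
Stale cache   | Chris  | Login fails  


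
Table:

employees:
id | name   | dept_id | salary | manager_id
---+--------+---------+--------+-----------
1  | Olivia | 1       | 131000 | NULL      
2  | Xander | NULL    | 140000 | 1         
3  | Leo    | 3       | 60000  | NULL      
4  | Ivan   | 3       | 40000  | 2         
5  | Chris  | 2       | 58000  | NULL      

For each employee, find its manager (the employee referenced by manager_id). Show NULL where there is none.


This is a self-join: employees is joined to a second copy of itself, matching each row's manager_id to another row's id. Use LEFT JOIN so rows with manager_id=NULL are kept.
  - employee 1 (Olivia): manager_id=NULL -> NULL
  - employee 2 (Xander): manager_id=1 -> Olivia
  - employee 3 (Leo): manager_id=NULL -> NULL
  - employee 4 (Ivan): manager_id=2 -> Xander
  - employee 5 (Chris): manager_id=NULL -> NULL

SQL:
SELECT a.name AS item, b.name AS manager
FROM employees a
LEFT JOIN employees b ON a.manager_id = b.id

Result:
item   | manager
-------+--------
Olivia | NULL   
Xander | Olivia 
Leo    | NULL   
Ivan   | Xander 
Chris  | NULL   


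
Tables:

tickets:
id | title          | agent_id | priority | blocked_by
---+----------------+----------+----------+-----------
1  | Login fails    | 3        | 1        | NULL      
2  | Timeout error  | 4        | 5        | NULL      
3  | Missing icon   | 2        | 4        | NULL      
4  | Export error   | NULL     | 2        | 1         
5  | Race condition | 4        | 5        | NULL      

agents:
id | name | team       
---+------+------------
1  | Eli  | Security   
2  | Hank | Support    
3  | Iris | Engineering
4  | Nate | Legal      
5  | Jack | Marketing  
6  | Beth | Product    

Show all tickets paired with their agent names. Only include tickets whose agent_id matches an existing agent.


INNER JOIN keeps only tickets rows whose agent_id matches an id in agents. Walk through each ticket:
  - ticket 1 (Login fails): agent_id=3 -> matches Iris
  - ticket 2 (Timeout error): agent_id=4 -> matches Nate
  - ticket 3 (Missing icon): agent_id=2 -> matches Hank
  - ticket 4 (Export error): agent_id=NULL, no match -> dropped
  - ticket 5 (Race condition): agent_id=4 -> matches Nate
So 1 of 5 rows is dropped.

SQL:
SELECT a.title, b.name AS agent
FROM tickets a
INNER JOIN agents b ON a.agent_id = b.id

Result:
title          | agent
---------------+------
Login fails    | Iris 
Timeout error  | Nate 
Missing icon   | Hank 
Race condition | Nate 


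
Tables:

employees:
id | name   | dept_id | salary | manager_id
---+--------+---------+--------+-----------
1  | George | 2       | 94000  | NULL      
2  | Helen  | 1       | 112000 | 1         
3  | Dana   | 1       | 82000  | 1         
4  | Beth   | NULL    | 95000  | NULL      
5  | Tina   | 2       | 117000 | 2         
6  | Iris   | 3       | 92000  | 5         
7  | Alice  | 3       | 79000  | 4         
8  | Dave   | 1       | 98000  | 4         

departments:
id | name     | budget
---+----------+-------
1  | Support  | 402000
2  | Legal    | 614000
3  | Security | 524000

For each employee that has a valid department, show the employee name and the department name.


INNER JOIN keeps only employees rows whose dept_id matches an id in departments. Walk through each employee:
  - employee 1 (George): dept_id=2 -> matches Legal
  - employee 2 (Helen): dept_id=1 -> matches Support
  - employee 3 (Dana): dept_id=1 -> matches Support
  - employee 4 (Beth): dept_id=NULL, no match -> dropped
  - employee 5 (Tina): dept_id=2 -> matches Legal
  - employee 6 (Iris): dept_id=3 -> matches Security
  - employee 7 (Alice): dept_id=3 -> matches Security
  - employee 8 (Dave): dept_id=1 -> matches Support
So 1 of 8 rows is dropped.

SQL:
SELECT a.name, b.name AS department
FROM employees a
INNER JOIN departments b ON a.dept_id = b.id

Result:
name   | department
-------+-----------
George | Legal     
Helen  | Support   
Dana   | Support   
Tina   | Legal     
Iris   | Security  
Alice  | Security  
Dave   | Support   


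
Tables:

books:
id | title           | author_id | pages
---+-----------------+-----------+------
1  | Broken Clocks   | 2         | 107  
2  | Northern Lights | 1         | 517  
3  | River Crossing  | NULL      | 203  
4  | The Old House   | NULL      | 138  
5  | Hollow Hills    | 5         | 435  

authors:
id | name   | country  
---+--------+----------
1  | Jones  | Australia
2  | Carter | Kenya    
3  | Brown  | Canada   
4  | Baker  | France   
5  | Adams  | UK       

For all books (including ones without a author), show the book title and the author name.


LEFT JOIN keeps every row from books (the left table); where author_id has no match in authors, the author columns become NULL. Walk through each book:
  - book 1 (Broken Clocks): author_id=2 -> matches Carter
  - book 2 (Northern Lights): author_id=1 -> matches Jones
  - book 3 (River Crossing): author_id=NULL, no match -> kept with NULL
  - book 4 (The Old House): author_id=NULL, no match -> kept with NULL
  - book 5 (Hollow Hills): author_id=5 -> matches Adams
All 5 rows appear; 2 have NULL author.

SQL:
SELECT a.title, b.name AS author
FROM books a
LEFT JOIN authors b ON a.author_id = b.id

Result:
title           | author
----------------+-------
Broken Clocks   | Carter
Northern Lights | Jones 
River Crossing  | NULL  
The Old House   | NULL  
Hollow Hills    | Adams 


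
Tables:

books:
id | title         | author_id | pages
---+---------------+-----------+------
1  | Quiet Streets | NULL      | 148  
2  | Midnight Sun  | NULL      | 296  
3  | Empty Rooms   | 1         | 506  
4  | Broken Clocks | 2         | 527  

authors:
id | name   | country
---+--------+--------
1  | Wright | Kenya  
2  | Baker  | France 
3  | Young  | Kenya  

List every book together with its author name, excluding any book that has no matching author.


INNER JOIN keeps only books rows whose author_id matches an id in authors. Walk through each book:
  - book 1 (Quiet Streets): author_id=NULL, no match -> dropped
  - book 2 (Midnight Sun): author_id=NULL, no match -> dropped
  - book 3 (Empty Rooms): author_id=1 -> matches Wright
  - book 4 (Broken Clocks): author_id=2 -> matches Baker
So 2 of 4 rows are dropped.

SQL:
SELECT a.title, b.name AS author
FROM books a
INNER JOIN authors b ON a.author_id = b.id

Result:
title         | author
--------------+-------
Empty Rooms   | Wright
Broken Clocks | Baker 


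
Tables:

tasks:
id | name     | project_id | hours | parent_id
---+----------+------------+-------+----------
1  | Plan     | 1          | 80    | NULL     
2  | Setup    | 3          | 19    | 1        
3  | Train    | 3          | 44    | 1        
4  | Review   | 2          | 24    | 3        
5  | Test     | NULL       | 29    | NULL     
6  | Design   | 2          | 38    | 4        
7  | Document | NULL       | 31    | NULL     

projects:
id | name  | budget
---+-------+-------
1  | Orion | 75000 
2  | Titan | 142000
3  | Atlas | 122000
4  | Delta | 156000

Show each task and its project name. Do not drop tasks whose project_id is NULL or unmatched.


LEFT JOIN keeps every row from tasks (the left table); where project_id has no match in projects, the project columns become NULL. Walk through each task:
  - task 1 (Plan): project_id=1 -> matches Orion
  - task 2 (Setup): project_id=3 -> matches Atlas
  - task 3 (Train): project_id=3 -> matches Atlas
  - task 4 (Review): project_id=2 -> matches Titan
  - task 5 (Test): project_id=NULL, no match -> kept with NULL
  - task 6 (Design): project_id=2 -> matches Titan
  - task 7 (Document): project_id=NULL, no match -> kept with NULL
All 7 rows appear; 2 have NULL project.

SQL:
SELECT a.name, b.name AS project
FROM tasks a
LEFT JOIN projects b ON a.project_id = b.id

Result:
name     | project
---------+--------
Plan     | Orion  
Setup    | Atlas  
Train    | Atlas  
Review   | Titan  
Test     | NULL   
Design   | Titan  
Document | NULL   


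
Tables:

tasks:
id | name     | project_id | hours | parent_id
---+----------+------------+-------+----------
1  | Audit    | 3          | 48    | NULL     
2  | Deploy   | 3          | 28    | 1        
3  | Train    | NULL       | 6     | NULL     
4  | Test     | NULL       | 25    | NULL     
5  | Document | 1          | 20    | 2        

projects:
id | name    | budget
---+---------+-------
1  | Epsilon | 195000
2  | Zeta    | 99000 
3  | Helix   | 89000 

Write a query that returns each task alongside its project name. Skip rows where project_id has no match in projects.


INNER JOIN keeps only tasks rows whose project_id matches an id in projects. Walk through each task:
  - task 1 (Audit): project_id=3 -> matches Helix
  - task 2 (Deploy): project_id=3 -> matches Helix
  - task 3 (Train): project_id=NULL, no match -> dropped
  - task 4 (Test): project_id=NULL, no match -> dropped
  - task 5 (Document): project_id=1 -> matches Epsilon
So 2 of 5 rows are dropped.

SQL:
SELECT a.name, b.name AS project
FROM tasks a
INNER JOIN projects b ON a.project_id = b.id

Result:
name     | project
---------+--------
Audit    | Helix  
Deploy   | Helix  
Document | Epsilon


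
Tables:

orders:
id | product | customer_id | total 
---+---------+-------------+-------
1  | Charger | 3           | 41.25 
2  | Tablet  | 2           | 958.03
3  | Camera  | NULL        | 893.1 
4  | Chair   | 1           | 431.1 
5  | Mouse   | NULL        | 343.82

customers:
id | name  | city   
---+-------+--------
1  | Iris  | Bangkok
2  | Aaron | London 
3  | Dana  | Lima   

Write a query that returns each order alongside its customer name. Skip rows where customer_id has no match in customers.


INNER JOIN keeps only orders rows whose customer_id matches an id in customers. Walk through each order:
  - order 1 (Charger): customer_id=3 -> matches Dana
  - order 2 (Tablet): customer_id=2 -> matches Aaron
  - order 3 (Camera): customer_id=NULL, no match -> dropped
  - order 4 (Chair): customer_id=1 -> matches Iris
  - order 5 (Mouse): customer_id=NULL, no match -> dropped
So 2 of 5 rows are dropped.

SQL:
SELECT a.product, b.name AS customer
FROM orders a
INNER JOIN customers b ON a.customer_id = b.id

Result:
product | customer
--------+---------
Charger | Dana    
Tablet  | Aaron   
Chair   | Iris    


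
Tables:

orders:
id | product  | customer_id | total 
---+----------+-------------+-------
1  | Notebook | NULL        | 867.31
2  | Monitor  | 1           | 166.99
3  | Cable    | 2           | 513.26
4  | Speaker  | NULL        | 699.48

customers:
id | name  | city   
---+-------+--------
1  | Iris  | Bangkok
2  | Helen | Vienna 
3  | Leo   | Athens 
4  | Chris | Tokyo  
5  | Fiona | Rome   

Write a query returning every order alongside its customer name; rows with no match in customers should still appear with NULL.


LEFT JOIN keeps every row from orders (the left table); where customer_id has no match in customers, the customer columns become NULL. Walk through each order:
  - order 1 (Notebook): customer_id=NULL, no match -> kept with NULL
  - order 2 (Monitor): customer_id=1 -> matches Iris
  - order 3 (Cable): customer_id=2 -> matches Helen
  - order 4 (Speaker): customer_id=NULL, no match -> kept with NULL
All 4 rows appear; 2 have NULL customer.

SQL:
SELECT a.product, b.name AS customer
FROM orders a
LEFT JOIN customers b ON a.customer_id = b.id

Result:
product  | customer
---------+---------
Notebook | NULL    
Monitor  | Iris    
Cable    | Helen   
Speaker  | NULL    


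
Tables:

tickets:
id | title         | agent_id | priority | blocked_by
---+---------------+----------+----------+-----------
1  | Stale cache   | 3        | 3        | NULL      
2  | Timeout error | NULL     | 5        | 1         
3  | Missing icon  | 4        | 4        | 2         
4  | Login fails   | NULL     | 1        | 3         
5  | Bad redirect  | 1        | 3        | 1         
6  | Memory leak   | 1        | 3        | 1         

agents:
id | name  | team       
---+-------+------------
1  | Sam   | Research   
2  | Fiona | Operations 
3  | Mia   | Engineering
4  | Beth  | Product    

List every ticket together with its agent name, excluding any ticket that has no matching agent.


INNER JOIN keeps only tickets rows whose agent_id matches an id in agents. Walk through each ticket:
  - ticket 1 (Stale cache): agent_id=3 -> matches Mia
  - ticket 2 (Timeout error): agent_id=NULL, no match -> dropped
  - ticket 3 (Missing icon): agent_id=4 -> matches Beth
  - ticket 4 (Login fails): agent_id=NULL, no match -> dropped
  - ticket 5 (Bad redirect): agent_id=1 -> matches Sam
  - ticket 6 (Memory leak): agent_id=1 -> matches Sam
So 2 of 6 rows are dropped.

SQL:
SELECT a.title, b.name AS agent
FROM tickets a
INNER JOIN agents b ON a.agent_id = b.id

Result:
title        | agent
-------------+------
Stale cache  | Mia  
Missing icon | Beth 
Bad redirect | Sam  
Memory leak  | Sam  


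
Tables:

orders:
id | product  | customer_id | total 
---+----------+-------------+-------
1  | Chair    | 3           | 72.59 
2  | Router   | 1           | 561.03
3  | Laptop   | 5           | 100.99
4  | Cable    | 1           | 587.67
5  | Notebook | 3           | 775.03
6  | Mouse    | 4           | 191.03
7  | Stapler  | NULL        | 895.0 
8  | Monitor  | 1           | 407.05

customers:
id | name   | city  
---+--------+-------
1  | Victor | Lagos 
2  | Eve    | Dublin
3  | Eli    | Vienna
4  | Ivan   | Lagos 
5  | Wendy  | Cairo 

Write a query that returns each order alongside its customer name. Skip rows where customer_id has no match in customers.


INNER JOIN keeps only orders rows whose customer_id matches an id in customers. Walk through each order:
  - order 1 (Chair): customer_id=3 -> matches Eli
  - order 2 (Router): customer_id=1 -> matches Victor
  - order 3 (Laptop): customer_id=5 -> matches Wendy
  - order 4 (Cable): customer_id=1 -> matches Victor
  - order 5 (Notebook): customer_id=3 -> matches Eli
  - order 6 (Mouse): customer_id=4 -> matches Ivan
  - order 7 (Stapler): customer_id=NULL, no match -> dropped
  - order 8 (Monitor): customer_id=1 -> matches Victor
So 1 of 8 rows is dropped.

SQL:
SELECT a.product, b.name AS customer
FROM orders a
INNER JOIN customers b ON a.customer_id = b.id

Result:
product  | customer
---------+---------
Chair    | Eli     
Router   | Victor  
Laptop   | Wendy   
Cable    | Victor  
Notebook | Eli     
Mouse    | Ivan    
Monitor  | Victor  


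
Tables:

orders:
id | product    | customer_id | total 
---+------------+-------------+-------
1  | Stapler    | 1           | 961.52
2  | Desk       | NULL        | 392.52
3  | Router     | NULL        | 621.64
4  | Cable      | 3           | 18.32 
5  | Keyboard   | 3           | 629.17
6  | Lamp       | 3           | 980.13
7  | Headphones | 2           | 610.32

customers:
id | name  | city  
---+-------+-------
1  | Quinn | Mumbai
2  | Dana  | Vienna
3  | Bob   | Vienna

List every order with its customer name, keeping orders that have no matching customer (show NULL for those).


LEFT JOIN keeps every row from orders (the left table); where customer_id has no match in customers, the customer columns become NULL. Walk through each order:
  - order 1 (Stapler): customer_id=1 -> matches Quinn
  - order 2 (Desk): customer_id=NULL, no match -> kept with NULL
  - order 3 (Router): customer_id=NULL, no match -> kept with NULL
  - order 4 (Cable): customer_id=3 -> matches Bob
  - order 5 (Keyboard): customer_id=3 -> matches Bob
  - order 6 (Lamp): customer_id=3 -> matches Bob
  - order 7 (Headphones): customer_id=2 -> matches Dana
All 7 rows appear; 2 have NULL customer.

SQL:
SELECT a.product, b.name AS customer
FROM orders a
LEFT JOIN customers b ON a.customer_id = b.id

Result:
product    | customer
-----------+---------
Stapler    | Quinn   
Desk       | NULL    
Router     | NULL    
Cable      | Bob     
Keyboard   | Bob     
Lamp       | Bob     
Headphones | Dana    


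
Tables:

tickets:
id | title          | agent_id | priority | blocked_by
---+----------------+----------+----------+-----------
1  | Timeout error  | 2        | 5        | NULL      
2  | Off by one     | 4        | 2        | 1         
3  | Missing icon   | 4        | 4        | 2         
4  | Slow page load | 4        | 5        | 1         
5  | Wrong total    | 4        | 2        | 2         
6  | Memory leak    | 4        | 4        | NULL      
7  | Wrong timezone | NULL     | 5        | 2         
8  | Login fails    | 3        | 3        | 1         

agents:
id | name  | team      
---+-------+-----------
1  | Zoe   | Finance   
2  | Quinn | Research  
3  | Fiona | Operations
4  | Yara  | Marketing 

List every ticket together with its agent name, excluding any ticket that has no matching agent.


INNER JOIN keeps only tickets rows whose agent_id matches an id in agents. Walk through each ticket:
  - ticket 1 (Timeout error): agent_id=2 -> matches Quinn
  - ticket 2 (Off by one): agent_id=4 -> matches Yara
  - ticket 3 (Missing icon): agent_id=4 -> matches Yara
  - ticket 4 (Slow page load): agent_id=4 -> matches Yara
  - ticket 5 (Wrong total): agent_id=4 -> matches Yara
  - ticket 6 (Memory leak): agent_id=4 -> matches Yara
  - ticket 7 (Wrong timezone): agent_id=NULL, no match -> dropped
  - ticket 8 (Login fails): agent_id=3 -> matches Fiona
So 1 of 8 rows is dropped.

SQL:
SELECT a.title, b.name AS agent
FROM tickets a
INNER JOIN agents b ON a.agent_id = b.id

Result:
title          | agent
---------------+------
Timeout error  | Quinn
Off by one     | Yara 
Missing icon   | Yara 
Slow page load | Yara 
Wrong total    | Yara 
Memory leak    | Yara 
Login fails    | Fiona


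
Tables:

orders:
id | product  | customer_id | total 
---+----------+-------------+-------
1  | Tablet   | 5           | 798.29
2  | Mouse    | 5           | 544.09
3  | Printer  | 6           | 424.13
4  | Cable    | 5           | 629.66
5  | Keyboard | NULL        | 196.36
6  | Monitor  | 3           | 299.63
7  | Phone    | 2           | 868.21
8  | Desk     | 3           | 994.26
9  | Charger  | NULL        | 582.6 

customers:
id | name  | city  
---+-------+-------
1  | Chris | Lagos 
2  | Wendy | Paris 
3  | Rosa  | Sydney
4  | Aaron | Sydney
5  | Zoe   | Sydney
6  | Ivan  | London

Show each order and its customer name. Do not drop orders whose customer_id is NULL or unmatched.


LEFT JOIN keeps every row from orders (the left table); where customer_id has no match in customers, the customer columns become NULL. Walk through each order:
  - order 1 (Tablet): customer_id=5 -> matches Zoe
  - order 2 (Mouse): customer_id=5 -> matches Zoe
  - order 3 (Printer): customer_id=6 -> matches Ivan
  - order 4 (Cable): customer_id=5 -> matches Zoe
  - order 5 (Keyboard): customer_id=NULL, no match -> kept with NULL
  - order 6 (Monitor): customer_id=3 -> matches Rosa
  - order 7 (Phone): customer_id=2 -> matches Wendy
  - order 8 (Desk): customer_id=3 -> matches Rosa
  - order 9 (Charger): customer_id=NULL, no match -> kept with NULL
All 9 rows appear; 2 have NULL customer.

SQL:
SELECT a.product, b.name AS customer
FROM orders a
LEFT JOIN customers b ON a.customer_id = b.id

Result:
product  | customer
---------+---------
Tablet   | Zoe     
Mouse    | Zoe     
Printer  | Ivan    
Cable    | Zoe     
Keyboard | NULL    
Monitor  | Rosa    
Phone    | Wendy   
Desk     | Rosa    
Charger  | NULL    


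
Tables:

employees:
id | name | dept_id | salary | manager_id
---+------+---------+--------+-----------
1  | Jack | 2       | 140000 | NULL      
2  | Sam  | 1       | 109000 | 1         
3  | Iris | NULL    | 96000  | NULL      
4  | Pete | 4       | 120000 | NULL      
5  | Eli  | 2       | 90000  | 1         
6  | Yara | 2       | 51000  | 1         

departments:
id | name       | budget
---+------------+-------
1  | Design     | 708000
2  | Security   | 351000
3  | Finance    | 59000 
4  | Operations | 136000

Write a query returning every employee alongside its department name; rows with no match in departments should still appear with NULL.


LEFT JOIN keeps every row from employees (the left table); where dept_id has no match in departments, the department columns become NULL. Walk through each employee:
  - employee 1 (Jack): dept_id=2 -> matches Security
  - employee 2 (Sam): dept_id=1 -> matches Design
  - employee 3 (Iris): dept_id=NULL, no match -> kept with NULL
  - employee 4 (Pete): dept_id=4 -> matches Operations
  - employee 5 (Eli): dept_id=2 -> matches Security
  - employee 6 (Yara): dept_id=2 -> matches Security
All 6 rows appear; 1 has NULL department.

SQL:
SELECT a.name, b.name AS department
FROM employees a
LEFT JOIN departments b ON a.dept_id = b.id

Result:
name | department
-----+-----------
Jack | Security  
Sam  | Design    
Iris | NULL      
Pete | Operations
Eli  | Security  
Yara | Security  


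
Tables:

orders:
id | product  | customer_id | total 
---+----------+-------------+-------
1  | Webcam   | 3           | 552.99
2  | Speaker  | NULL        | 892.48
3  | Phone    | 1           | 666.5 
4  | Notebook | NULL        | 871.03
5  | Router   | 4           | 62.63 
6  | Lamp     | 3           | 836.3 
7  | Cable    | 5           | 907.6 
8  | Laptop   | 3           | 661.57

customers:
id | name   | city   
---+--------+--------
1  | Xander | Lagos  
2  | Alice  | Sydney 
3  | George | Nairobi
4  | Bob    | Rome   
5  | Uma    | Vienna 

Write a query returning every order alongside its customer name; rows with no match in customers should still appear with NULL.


LEFT JOIN keeps every row from orders (the left table); where customer_id has no match in customers, the customer columns become NULL. Walk through each order:
  - order 1 (Webcam): customer_id=3 -> matches George
  - order 2 (Speaker): customer_id=NULL, no match -> kept with NULL
  - order 3 (Phone): customer_id=1 -> matches Xander
  - order 4 (Notebook): customer_id=NULL, no match -> kept with NULL
  - order 5 (Router): customer_id=4 -> matches Bob
  - order 6 (Lamp): customer_id=3 -> matches George
  - order 7 (Cable): customer_id=5 -> matches Uma
  - order 8 (Laptop): customer_id=3 -> matches George
All 8 rows appear; 2 have NULL customer.

SQL:
SELECT a.product, b.name AS customer
FROM orders a
LEFT JOIN customers b ON a.customer_id = b.id

Result:
product  | customer
---------+---------
Webcam   | George  
Speaker  | NULL    
Phone    | Xander  
Notebook | NULL    
Router   | Bob     
Lamp     | George  
Cable    | Uma     
Laptop   | George  


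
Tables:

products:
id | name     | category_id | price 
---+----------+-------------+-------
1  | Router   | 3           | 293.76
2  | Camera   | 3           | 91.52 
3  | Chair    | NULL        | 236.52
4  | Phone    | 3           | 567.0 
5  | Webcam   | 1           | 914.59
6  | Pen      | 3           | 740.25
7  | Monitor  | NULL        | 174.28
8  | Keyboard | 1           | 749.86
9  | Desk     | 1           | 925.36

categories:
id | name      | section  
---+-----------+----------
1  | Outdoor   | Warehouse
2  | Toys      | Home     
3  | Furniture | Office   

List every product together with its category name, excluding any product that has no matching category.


INNER JOIN keeps only products rows whose category_id matches an id in categories. Walk through each product:
  - product 1 (Router): category_id=3 -> matches Furniture
  - product 2 (Camera): category_id=3 -> matches Furniture
  - product 3 (Chair): category_id=NULL, no match -> dropped
  - product 4 (Phone): category_id=3 -> matches Furniture
  - product 5 (Webcam): category_id=1 -> matches Outdoor
  - product 6 (Pen): category_id=3 -> matches Furniture
  - product 7 (Monitor): category_id=NULL, no match -> dropped
  - product 8 (Keyboard): category_id=1 -> matches Outdoor
  - product 9 (Desk): category_id=1 -> matches Outdoor
So 2 of 9 rows are dropped.

SQL:
SELECT a.name, b.name AS category
FROM products a
INNER JOIN categories b ON a.category_id = b.id

Result:
name     | category 
---------+----------
Router   | Furniture
Camera   | Furniture
Phone    | Furniture
Webcam   | Outdoor  
Pen      | Furniture
Keyboard | Outdoor  
Desk     | Outdoor  


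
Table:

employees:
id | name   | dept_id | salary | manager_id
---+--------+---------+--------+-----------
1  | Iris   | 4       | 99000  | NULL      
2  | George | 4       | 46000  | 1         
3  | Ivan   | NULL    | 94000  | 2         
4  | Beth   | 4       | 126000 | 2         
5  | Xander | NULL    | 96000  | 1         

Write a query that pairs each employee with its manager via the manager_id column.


This is a self-join: employees is joined to a second copy of itself, matching each row's manager_id to another row's id. Use LEFT JOIN so rows with manager_id=NULL are kept.
  - employee 1 (Iris): manager_id=NULL -> NULL
  - employee 2 (George): manager_id=1 -> Iris
  - employee 3 (Ivan): manager_id=2 -> George
  - employee 4 (Beth): manager_id=2 -> George
  - employee 5 (Xander): manager_id=1 -> Iris

SQL:
SELECT a.name AS item, b.name AS manager
FROM employees a
LEFT JOIN employees b ON a.manager_id = b.id

Result:
item   | manager
-------+--------
Iris   | NULL   
George | Iris   
Ivan   | George 
Beth   | George 
Xander | Iris   


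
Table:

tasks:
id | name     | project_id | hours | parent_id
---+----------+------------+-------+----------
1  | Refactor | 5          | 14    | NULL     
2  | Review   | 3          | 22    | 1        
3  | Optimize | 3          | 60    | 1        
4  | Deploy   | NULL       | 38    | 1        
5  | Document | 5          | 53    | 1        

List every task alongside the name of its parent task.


This is a self-join: tasks is joined to a second copy of itself, matching each row's parent_id to another row's id. Use LEFT JOIN so rows with parent_id=NULL are kept.
  - task 1 (Refactor): parent_id=NULL -> NULL
  - task 2 (Review): parent_id=1 -> Refactor
  - task 3 (Optimize): parent_id=1 -> Refactor
  - task 4 (Deploy): parent_id=1 -> Refactor
  - task 5 (Document): parent_id=1 -> Refactor

SQL:
SELECT a.name AS item, b.name AS parent
FROM tasks a
LEFT JOIN tasks b ON a.parent_id = b.id

Result:
item     | parent  
---------+---------
Refactor | NULL    
Review   | Refactor
Optimize | Refactor
Deploy   | Refactor
Document | Refactor


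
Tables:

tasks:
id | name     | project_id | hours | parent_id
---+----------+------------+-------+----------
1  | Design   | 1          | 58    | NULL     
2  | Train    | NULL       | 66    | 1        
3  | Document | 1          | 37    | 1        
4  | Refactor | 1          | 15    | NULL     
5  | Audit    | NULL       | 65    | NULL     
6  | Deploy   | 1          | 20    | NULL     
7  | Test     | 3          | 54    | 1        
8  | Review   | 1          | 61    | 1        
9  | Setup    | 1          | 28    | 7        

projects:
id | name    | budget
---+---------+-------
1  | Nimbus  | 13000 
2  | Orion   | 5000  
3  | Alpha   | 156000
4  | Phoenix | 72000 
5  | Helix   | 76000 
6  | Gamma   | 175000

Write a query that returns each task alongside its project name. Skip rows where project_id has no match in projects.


INNER JOIN keeps only tasks rows whose project_id matches an id in projects. Walk through each task:
  - task 1 (Design): project_id=1 -> matches Nimbus
  - task 2 (Train): project_id=NULL, no match -> dropped
  - task 3 (Document): project_id=1 -> matches Nimbus
  - task 4 (Refactor): project_id=1 -> matches Nimbus
  - task 5 (Audit): project_id=NULL, no match -> dropped
  - task 6 (Deploy): project_id=1 -> matches Nimbus
  - task 7 (Test): project_id=3 -> matches Alpha
  - task 8 (Review): project_id=1 -> matches Nimbus
  - task 9 (Setup): project_id=1 -> matches Nimbus
So 2 of 9 rows are dropped.

SQL:
SELECT a.name, b.name AS project
FROM tasks a
INNER JOIN projects b ON a.project_id = b.id

Result:
name     | project
---------+--------
Design   | Nimbus 
Document | Nimbus 
Refactor | Nimbus 
Deploy   | Nimbus 
Test     | Alpha  
Review   | Nimbus 
Setup    | Nimbus 


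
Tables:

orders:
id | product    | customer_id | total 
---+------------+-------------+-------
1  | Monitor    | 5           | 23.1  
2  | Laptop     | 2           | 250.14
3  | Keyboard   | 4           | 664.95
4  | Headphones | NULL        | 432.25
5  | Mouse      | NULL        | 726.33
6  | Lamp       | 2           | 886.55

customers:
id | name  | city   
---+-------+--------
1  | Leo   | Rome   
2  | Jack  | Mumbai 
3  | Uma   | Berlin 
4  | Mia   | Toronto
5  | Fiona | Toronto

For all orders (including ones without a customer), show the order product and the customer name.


LEFT JOIN keeps every row from orders (the left table); where customer_id has no match in customers, the customer columns become NULL. Walk through each order:
  - order 1 (Monitor): customer_id=5 -> matches Fiona
  - order 2 (Laptop): customer_id=2 -> matches Jack
  - order 3 (Keyboard): customer_id=4 -> matches Mia
  - order 4 (Headphones): customer_id=NULL, no match -> kept with NULL
  - order 5 (Mouse): customer_id=NULL, no match -> kept with NULL
  - order 6 (Lamp): customer_id=2 -> matches Jack
All 6 rows appear; 2 have NULL customer.

SQL:
SELECT a.product, b.name AS customer
FROM orders a
LEFT JOIN customers b ON a.customer_id = b.id

Result:
product    | customer
-----------+---------
Monitor    | Fiona   
Laptop     | Jack    
Keyboard   | Mia     
Headphones | NULL    
Mouse      | NULL    
Lamp       | Jack    


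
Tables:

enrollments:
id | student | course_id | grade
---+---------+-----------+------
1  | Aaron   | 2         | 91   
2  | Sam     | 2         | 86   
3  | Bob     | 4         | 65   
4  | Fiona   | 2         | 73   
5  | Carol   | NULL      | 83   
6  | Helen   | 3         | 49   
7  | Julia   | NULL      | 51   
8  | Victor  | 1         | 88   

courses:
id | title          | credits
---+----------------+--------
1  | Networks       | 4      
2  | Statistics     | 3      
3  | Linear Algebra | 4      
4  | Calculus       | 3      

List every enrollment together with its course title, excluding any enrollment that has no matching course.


INNER JOIN keeps only enrollments rows whose course_id matches an id in courses. Walk through each enrollment:
  - enrollment 1 (Aaron): course_id=2 -> matches Statistics
  - enrollment 2 (Sam): course_id=2 -> matches Statistics
  - enrollment 3 (Bob): course_id=4 -> matches Calculus
  - enrollment 4 (Fiona): course_id=2 -> matches Statistics
  - enrollment 5 (Carol): course_id=NULL, no match -> dropped
  - enrollment 6 (Helen): course_id=3 -> matches Linear Algebra
  - enrollment 7 (Julia): course_id=NULL, no match -> dropped
  - enrollment 8 (Victor): course_id=1 -> matches Networks
So 2 of 8 rows are dropped.

SQL:
SELECT a.student, b.title AS course
FROM enrollments a
INNER JOIN courses b ON a.course_id = b.id

Result:
student | course        
--------+---------------
Aaron   | Statistics    
Sam     | Statistics    
Bob     | Calculus      
Fiona   | Statistics    
Helen   | Linear Algebra
Victor  | Networks      


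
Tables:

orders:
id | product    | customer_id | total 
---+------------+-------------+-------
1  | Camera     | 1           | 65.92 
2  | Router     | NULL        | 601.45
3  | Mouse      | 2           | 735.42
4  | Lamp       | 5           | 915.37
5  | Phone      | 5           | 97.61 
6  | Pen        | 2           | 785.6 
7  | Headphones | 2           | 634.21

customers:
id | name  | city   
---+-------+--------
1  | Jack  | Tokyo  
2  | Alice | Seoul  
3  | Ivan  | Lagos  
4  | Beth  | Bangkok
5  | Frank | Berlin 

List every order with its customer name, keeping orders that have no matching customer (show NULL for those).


LEFT JOIN keeps every row from orders (the left table); where customer_id has no match in customers, the customer columns become NULL. Walk through each order:
  - order 1 (Camera): customer_id=1 -> matches Jack
  - order 2 (Router): customer_id=NULL, no match -> kept with NULL
  - order 3 (Mouse): customer_id=2 -> matches Alice
  - order 4 (Lamp): customer_id=5 -> matches Frank
  - order 5 (Phone): customer_id=5 -> matches Frank
  - order 6 (Pen): customer_id=2 -> matches Alice
  - order 7 (Headphones): customer_id=2 -> matches Alice
All 7 rows appear; 1 has NULL customer.

SQL:
SELECT a.product, b.name AS customer
FROM orders a
LEFT JOIN customers b ON a.customer_id = b.id

Result:
product    | customer
-----------+---------
Camera     | Jack    
Router     | NULL    
Mouse      | Alice   
Lamp       | Frank   
Phone      | Frank   
Pen        | Alice   
Headphones | Alice   
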